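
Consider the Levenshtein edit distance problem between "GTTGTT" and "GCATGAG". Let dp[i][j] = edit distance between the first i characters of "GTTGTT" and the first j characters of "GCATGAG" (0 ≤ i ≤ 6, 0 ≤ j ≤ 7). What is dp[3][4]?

   ''  G  C  A  T  G  A  G
''  0  1  2  3  4  5  6  7
 G  1  0  1  2  3  4  5  6
 T  2  1  1  2  2  3  4  5
 T  3  2  2  2  2  3  4  5
 G  4  3  3  3  3  2  3  4
 T  5  4  4  4  3  3  3  4
 T  6  5  5  5  4  4  4  4

2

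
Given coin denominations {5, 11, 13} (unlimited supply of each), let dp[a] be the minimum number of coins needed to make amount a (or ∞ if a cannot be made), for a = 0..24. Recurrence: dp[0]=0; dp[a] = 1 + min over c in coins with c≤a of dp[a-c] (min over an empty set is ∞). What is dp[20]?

 a  0  1  2  3  4  5  6  7  8  9 10 11 12 13 14 15 16 17 18 19 20 21 22 23 24
dp  0  -  -  -  -  1  -  -  -  -  2  1  -  1  -  3  2  -  2  -  4  3  2  3  2
(- denotes ∞ / unreachable)

4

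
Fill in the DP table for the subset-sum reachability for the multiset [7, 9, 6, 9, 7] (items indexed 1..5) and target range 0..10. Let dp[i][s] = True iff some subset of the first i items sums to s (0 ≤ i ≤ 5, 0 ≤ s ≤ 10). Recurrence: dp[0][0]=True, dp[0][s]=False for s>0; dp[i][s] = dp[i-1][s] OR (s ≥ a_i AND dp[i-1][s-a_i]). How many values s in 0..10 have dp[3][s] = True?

4

i\s   0   1   2   3   4   5   6   7   8   9  10
  0   T   F   F   F   F   F   F   F   F   F   F
  1   T   F   F   F   F   F   F   T   F   F   F
  2   T   F   F   F   F   F   F   T   F   T   F
  3   T   F   F   F   F   F   T   T   F   T   F
  4   T   F   F   F   F   F   T   T   F   T   F
  5   T   F   F   F   F   F   T   T   F   T   F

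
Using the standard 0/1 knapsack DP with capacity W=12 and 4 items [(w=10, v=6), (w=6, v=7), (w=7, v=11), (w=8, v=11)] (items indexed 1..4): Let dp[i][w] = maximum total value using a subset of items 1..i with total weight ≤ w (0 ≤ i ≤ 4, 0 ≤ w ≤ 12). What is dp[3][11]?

11

i\w   0   1   2   3   4   5   6   7   8   9  10  11  12
  0   0   0   0   0   0   0   0   0   0   0   0   0   0
  1   0   0   0   0   0   0   0   0   0   0   6   6   6
  2   0   0   0   0   0   0   7   7   7   7   7   7   7
  3   0   0   0   0   0   0   7  11  11  11  11  11  11
  4   0   0   0   0   0   0   7  11  11  11  11  11  11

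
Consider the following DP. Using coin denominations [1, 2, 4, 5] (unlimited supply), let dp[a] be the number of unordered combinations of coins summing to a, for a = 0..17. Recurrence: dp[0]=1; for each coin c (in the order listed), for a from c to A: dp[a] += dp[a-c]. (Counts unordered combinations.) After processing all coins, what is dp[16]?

44

after  coin     0     1     2     3     4     5     6     7     8     9    10    11    12    13    14    15    16    17
          1     1     1     1     1     1     1     1     1     1     1     1     1     1     1     1     1     1     1
          2     1     1     2     2     3     3     4     4     5     5     6     6     7     7     8     8     9     9
          4     1     1     2     2     4     4     6     6     9     9    12    12    16    16    20    20    25    25
          5     1     1     2     2     4     5     7     8    11    13    17    19    24    27    33    37    44    49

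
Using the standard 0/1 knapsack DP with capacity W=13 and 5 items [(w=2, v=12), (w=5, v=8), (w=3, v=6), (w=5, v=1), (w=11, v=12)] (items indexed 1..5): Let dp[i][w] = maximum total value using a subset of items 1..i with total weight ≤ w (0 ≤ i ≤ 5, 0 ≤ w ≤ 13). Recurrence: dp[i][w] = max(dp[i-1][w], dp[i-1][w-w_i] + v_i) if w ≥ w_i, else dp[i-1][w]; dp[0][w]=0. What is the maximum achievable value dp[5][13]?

i\w   0   1   2   3   4   5   6   7   8   9  10  11  12  13
  0   0   0   0   0   0   0   0   0   0   0   0   0   0   0
  1   0   0  12  12  12  12  12  12  12  12  12  12  12  12
  2   0   0  12  12  12  12  12  20  20  20  20  20  20  20
  3   0   0  12  12  12  18  18  20  20  20  26  26  26  26
  4   0   0  12  12  12  18  18  20  20  20  26  26  26  26
  5   0   0  12  12  12  18  18  20  20  20  26  26  26  26

26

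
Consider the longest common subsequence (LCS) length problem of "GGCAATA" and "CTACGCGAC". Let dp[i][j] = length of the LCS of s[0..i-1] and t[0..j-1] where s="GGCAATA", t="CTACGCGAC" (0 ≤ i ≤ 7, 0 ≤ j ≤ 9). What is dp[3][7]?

2

   ''  C  T  A  C  G  C  G  A  C
''  0  0  0  0  0  0  0  0  0  0
 G  0  0  0  0  0  1  1  1  1  1
 G  0  0  0  0  0  1  1  2  2  2
 C  0  1  1  1  1  1  2  2  2  3
 A  0  1  1  2  2  2  2  2  3  3
 A  0  1  1  2  2  2  2  2  3  3
 T  0  1  2  2  2  2  2  2  3  3
 A  0  1  2  3  3  3  3  3  3  3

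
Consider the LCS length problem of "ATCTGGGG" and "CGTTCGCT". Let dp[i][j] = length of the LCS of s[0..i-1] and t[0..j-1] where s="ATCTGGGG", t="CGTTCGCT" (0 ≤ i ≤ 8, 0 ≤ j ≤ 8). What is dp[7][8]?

   ''  C  G  T  T  C  G  C  T
''  0  0  0  0  0  0  0  0  0
 A  0  0  0  0  0  0  0  0  0
 T  0  0  0  1  1  1  1  1  1
 C  0  1  1  1  1  2  2  2  2
 T  0  1  1  2  2  2  2  2  3
 G  0  1  2  2  2  2  3  3  3
 G  0  1  2  2  2  2  3  3  3
 G  0  1  2  2  2  2  3  3  3
 G  0  1  2  2  2  2  3  3  3

3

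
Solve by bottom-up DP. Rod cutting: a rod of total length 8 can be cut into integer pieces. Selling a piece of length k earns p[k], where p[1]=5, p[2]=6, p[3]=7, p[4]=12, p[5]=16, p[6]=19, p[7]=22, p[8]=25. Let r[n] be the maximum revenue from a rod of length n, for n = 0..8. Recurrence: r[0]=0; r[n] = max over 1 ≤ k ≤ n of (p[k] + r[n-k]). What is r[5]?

25

   n    0    1    2    3    4    5    6    7    8
r[n]    0    5   10   15   20   25   30   35   40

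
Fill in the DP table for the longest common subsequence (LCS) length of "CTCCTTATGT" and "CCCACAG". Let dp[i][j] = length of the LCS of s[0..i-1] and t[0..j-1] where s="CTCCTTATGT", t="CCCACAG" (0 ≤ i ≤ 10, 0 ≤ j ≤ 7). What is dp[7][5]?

   ''  C  C  C  A  C  A  G
''  0  0  0  0  0  0  0  0
 C  0  1  1  1  1  1  1  1
 T  0  1  1  1  1  1  1  1
 C  0  1  2  2  2  2  2  2
 C  0  1  2  3  3  3  3  3
 T  0  1  2  3  3  3  3  3
 T  0  1  2  3  3  3  3  3
 A  0  1  2  3  4  4  4  4
 T  0  1  2  3  4  4  4  4
 G  0  1  2  3  4  4  4  5
 T  0  1  2  3  4  4  4  5

4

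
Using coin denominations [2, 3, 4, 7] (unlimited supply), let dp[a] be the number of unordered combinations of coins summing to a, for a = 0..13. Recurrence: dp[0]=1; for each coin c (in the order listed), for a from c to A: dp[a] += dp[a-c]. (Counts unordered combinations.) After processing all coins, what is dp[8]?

after  coin     0     1     2     3     4     5     6     7     8     9    10    11    12    13
          2     1     0     1     0     1     0     1     0     1     0     1     0     1     0
          3     1     0     1     1     1     1     2     1     2     2     2     2     3     2
          4     1     0     1     1     2     1     3     2     4     3     5     4     7     5
          7     1     0     1     1     2     1     3     3     4     4     6     6     8     8

4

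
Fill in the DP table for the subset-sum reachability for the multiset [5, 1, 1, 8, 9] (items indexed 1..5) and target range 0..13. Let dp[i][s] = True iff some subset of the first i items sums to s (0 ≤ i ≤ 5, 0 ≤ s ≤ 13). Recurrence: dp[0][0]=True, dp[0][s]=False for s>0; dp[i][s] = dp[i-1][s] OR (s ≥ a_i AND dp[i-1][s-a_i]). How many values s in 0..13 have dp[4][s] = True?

10

i\s   0   1   2   3   4   5   6   7   8   9  10  11  12  13
  0   T   F   F   F   F   F   F   F   F   F   F   F   F   F
  1   T   F   F   F   F   T   F   F   F   F   F   F   F   F
  2   T   T   F   F   F   T   T   F   F   F   F   F   F   F
  3   T   T   T   F   F   T   T   T   F   F   F   F   F   F
  4   T   T   T   F   F   T   T   T   T   T   T   F   F   T
  5   T   T   T   F   F   T   T   T   T   T   T   T   F   T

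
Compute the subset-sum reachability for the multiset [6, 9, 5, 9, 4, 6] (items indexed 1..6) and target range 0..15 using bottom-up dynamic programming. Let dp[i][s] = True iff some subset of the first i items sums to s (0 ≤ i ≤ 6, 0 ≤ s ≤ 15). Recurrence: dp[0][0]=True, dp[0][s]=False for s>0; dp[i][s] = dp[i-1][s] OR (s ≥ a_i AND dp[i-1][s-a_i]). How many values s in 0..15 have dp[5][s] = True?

10

i\s   0   1   2   3   4   5   6   7   8   9  10  11  12  13  14  15
  0   T   F   F   F   F   F   F   F   F   F   F   F   F   F   F   F
  1   T   F   F   F   F   F   T   F   F   F   F   F   F   F   F   F
  2   T   F   F   F   F   F   T   F   F   T   F   F   F   F   F   T
  3   T   F   F   F   F   T   T   F   F   T   F   T   F   F   T   T
  4   T   F   F   F   F   T   T   F   F   T   F   T   F   F   T   T
  5   T   F   F   F   T   T   T   F   F   T   T   T   F   T   T   T
  6   T   F   F   F   T   T   T   F   F   T   T   T   T   T   T   T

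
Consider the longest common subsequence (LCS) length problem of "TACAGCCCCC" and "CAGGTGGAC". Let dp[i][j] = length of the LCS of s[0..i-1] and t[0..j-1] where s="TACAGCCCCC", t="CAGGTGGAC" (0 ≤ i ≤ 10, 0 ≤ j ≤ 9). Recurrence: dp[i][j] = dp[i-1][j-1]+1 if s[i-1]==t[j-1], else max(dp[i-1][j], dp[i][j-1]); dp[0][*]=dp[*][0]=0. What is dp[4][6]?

2

   ''  C  A  G  G  T  G  G  A  C
''  0  0  0  0  0  0  0  0  0  0
 T  0  0  0  0  0  1  1  1  1  1
 A  0  0  1  1  1  1  1  1  2  2
 C  0  1  1  1  1  1  1  1  2  3
 A  0  1  2  2  2  2  2  2  2  3
 G  0  1  2  3  3  3  3  3  3  3
 C  0  1  2  3  3  3  3  3  3  4
 C  0  1  2  3  3  3  3  3  3  4
 C  0  1  2  3  3  3  3  3  3  4
 C  0  1  2  3  3  3  3  3  3  4
 C  0  1  2  3  3  3  3  3  3  4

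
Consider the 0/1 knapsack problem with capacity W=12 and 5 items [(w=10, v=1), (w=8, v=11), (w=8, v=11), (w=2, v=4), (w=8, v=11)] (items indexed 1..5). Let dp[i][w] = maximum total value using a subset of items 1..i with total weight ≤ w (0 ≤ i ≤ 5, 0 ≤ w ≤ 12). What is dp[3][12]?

11

i\w   0   1   2   3   4   5   6   7   8   9  10  11  12
  0   0   0   0   0   0   0   0   0   0   0   0   0   0
  1   0   0   0   0   0   0   0   0   0   0   1   1   1
  2   0   0   0   0   0   0   0   0  11  11  11  11  11
  3   0   0   0   0   0   0   0   0  11  11  11  11  11
  4   0   0   4   4   4   4   4   4  11  11  15  15  15
  5   0   0   4   4   4   4   4   4  11  11  15  15  15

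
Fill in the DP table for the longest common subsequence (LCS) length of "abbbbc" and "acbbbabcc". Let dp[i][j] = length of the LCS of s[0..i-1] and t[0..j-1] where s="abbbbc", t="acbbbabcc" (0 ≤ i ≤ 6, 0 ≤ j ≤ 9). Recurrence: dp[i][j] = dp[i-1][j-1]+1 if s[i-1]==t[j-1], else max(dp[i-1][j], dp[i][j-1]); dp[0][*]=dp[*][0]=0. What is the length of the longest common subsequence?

6

   ''  a  c  b  b  b  a  b  c  c
''  0  0  0  0  0  0  0  0  0  0
 a  0  1  1  1  1  1  1  1  1  1
 b  0  1  1  2  2  2  2  2  2  2
 b  0  1  1  2  3  3  3  3  3  3
 b  0  1  1  2  3  4  4  4  4  4
 b  0  1  1  2  3  4  4  5  5  5
 c  0  1  2  2  3  4  4  5  6  6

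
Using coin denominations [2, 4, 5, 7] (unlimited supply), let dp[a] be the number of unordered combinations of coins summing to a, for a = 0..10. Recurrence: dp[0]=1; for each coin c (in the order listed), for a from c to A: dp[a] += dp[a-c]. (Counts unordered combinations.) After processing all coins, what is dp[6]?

after  coin     0     1     2     3     4     5     6     7     8     9    10
          2     1     0     1     0     1     0     1     0     1     0     1
          4     1     0     1     0     2     0     2     0     3     0     3
          5     1     0     1     0     2     1     2     1     3     2     4
          7     1     0     1     0     2     1     2     2     3     3     4

2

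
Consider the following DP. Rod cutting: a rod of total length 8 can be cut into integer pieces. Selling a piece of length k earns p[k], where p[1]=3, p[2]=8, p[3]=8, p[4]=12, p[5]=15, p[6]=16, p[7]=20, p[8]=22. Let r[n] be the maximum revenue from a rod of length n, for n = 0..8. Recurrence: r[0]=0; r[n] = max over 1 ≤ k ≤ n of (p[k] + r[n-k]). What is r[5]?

19

   n    0    1    2    3    4    5    6    7    8
r[n]    0    3    8   11   16   19   24   27   32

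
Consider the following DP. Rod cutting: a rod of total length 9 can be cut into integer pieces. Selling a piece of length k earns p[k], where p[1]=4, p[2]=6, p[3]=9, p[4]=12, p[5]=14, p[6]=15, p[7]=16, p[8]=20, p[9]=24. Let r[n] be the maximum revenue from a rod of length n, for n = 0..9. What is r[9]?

   n    0    1    2    3    4    5    6    7    8    9
r[n]    0    4    8   12   16   20   24   28   32   36

36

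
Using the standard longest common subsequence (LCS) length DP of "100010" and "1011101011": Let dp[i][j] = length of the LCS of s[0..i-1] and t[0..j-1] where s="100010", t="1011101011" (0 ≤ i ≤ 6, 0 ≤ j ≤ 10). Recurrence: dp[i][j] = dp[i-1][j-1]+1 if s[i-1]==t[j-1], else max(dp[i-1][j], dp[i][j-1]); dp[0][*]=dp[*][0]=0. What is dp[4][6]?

   ''  1  0  1  1  1  0  1  0  1  1
''  0  0  0  0  0  0  0  0  0  0  0
 1  0  1  1  1  1  1  1  1  1  1  1
 0  0  1  2  2  2  2  2  2  2  2  2
 0  0  1  2  2  2  2  3  3  3  3  3
 0  0  1  2  2  2  2  3  3  4  4  4
 1  0  1  2  3  3  3  3  4  4  5  5
 0  0  1  2  3  3  3  4  4  5  5  5

3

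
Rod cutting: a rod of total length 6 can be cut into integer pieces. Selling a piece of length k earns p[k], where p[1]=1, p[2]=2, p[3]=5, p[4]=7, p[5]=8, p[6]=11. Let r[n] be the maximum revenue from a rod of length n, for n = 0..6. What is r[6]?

11

   n    0    1    2    3    4    5    6
r[n]    0    1    2    5    7    8   11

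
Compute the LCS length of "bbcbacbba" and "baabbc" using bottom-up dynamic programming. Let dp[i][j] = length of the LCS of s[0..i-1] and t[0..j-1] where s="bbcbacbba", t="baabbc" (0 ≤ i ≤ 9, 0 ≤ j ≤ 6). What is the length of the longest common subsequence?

4

   ''  b  a  a  b  b  c
''  0  0  0  0  0  0  0
 b  0  1  1  1  1  1  1
 b  0  1  1  1  2  2  2
 c  0  1  1  1  2  2  3
 b  0  1  1  1  2  3  3
 a  0  1  2  2  2  3  3
 c  0  1  2  2  2  3  4
 b  0  1  2  2  3  3  4
 b  0  1  2  2  3  4  4
 a  0  1  2  3  3  4  4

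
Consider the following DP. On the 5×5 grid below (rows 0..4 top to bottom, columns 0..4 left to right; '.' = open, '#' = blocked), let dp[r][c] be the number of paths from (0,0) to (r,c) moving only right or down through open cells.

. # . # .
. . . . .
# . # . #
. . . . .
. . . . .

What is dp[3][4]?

r\c   0   1   2   3   4
  0   1   0   0   0   0
  1   1   1   1   1   1
  2   0   1   0   1   0
  3   0   1   1   2   2
  4   0   1   2   4   6

2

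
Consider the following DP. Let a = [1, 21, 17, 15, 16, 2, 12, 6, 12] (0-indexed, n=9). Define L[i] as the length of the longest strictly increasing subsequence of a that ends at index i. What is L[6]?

3

   i    0    1    2    3    4    5    6    7    8
a[i]    1   21   17   15   16    2   12    6   12
L[i]    1    2    2    2    3    2    3    3    4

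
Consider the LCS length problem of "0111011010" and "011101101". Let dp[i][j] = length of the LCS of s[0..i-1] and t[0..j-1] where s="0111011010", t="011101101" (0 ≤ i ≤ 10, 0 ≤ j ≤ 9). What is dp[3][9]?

   ''  0  1  1  1  0  1  1  0  1
''  0  0  0  0  0  0  0  0  0  0
 0  0  1  1  1  1  1  1  1  1  1
 1  0  1  2  2  2  2  2  2  2  2
 1  0  1  2  3  3  3  3  3  3  3
 1  0  1  2  3  4  4  4  4  4  4
 0  0  1  2  3  4  5  5  5  5  5
 1  0  1  2  3  4  5  6  6  6  6
 1  0  1  2  3  4  5  6  7  7  7
 0  0  1  2  3  4  5  6  7  8  8
 1  0  1  2  3  4  5  6  7  8  9
 0  0  1  2  3  4  5  6  7  8  9

3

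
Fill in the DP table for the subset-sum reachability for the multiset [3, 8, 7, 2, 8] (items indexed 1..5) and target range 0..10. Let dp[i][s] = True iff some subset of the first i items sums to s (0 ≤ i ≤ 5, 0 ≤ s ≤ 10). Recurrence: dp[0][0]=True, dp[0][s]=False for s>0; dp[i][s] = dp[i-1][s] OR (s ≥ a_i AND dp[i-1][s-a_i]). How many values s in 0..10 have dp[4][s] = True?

8

i\s   0   1   2   3   4   5   6   7   8   9  10
  0   T   F   F   F   F   F   F   F   F   F   F
  1   T   F   F   T   F   F   F   F   F   F   F
  2   T   F   F   T   F   F   F   F   T   F   F
  3   T   F   F   T   F   F   F   T   T   F   T
  4   T   F   T   T   F   T   F   T   T   T   T
  5   T   F   T   T   F   T   F   T   T   T   T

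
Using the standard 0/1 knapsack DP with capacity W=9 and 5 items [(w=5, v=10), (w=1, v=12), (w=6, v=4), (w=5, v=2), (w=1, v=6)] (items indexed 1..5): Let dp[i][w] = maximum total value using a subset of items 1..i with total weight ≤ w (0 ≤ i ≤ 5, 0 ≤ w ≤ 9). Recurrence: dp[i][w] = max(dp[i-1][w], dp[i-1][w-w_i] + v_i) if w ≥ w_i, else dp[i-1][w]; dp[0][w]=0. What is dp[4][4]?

12

i\w   0   1   2   3   4   5   6   7   8   9
  0   0   0   0   0   0   0   0   0   0   0
  1   0   0   0   0   0  10  10  10  10  10
  2   0  12  12  12  12  12  22  22  22  22
  3   0  12  12  12  12  12  22  22  22  22
  4   0  12  12  12  12  12  22  22  22  22
  5   0  12  18  18  18  18  22  28  28  28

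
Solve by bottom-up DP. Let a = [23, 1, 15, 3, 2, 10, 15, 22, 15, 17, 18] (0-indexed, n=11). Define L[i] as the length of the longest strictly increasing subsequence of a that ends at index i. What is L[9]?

   i    0    1    2    3    4    5    6    7    8    9   10
a[i]   23    1   15    3    2   10   15   22   15   17   18
L[i]    1    1    2    2    2    3    4    5    4    5    6

5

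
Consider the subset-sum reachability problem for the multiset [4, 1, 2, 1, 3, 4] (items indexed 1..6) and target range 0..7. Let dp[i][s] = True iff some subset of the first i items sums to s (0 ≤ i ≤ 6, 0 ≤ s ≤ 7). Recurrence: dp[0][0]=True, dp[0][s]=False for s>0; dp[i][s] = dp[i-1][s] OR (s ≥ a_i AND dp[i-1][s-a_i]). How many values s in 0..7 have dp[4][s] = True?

i\s   0   1   2   3   4   5   6   7
  0   T   F   F   F   F   F   F   F
  1   T   F   F   F   T   F   F   F
  2   T   T   F   F   T   T   F   F
  3   T   T   T   T   T   T   T   T
  4   T   T   T   T   T   T   T   T
  5   T   T   T   T   T   T   T   T
  6   T   T   T   T   T   T   T   T

8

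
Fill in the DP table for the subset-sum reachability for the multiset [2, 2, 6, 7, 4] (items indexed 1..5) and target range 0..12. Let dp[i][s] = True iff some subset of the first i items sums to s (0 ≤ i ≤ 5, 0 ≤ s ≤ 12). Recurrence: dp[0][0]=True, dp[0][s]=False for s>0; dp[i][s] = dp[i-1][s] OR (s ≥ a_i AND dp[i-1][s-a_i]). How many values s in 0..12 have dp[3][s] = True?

i\s   0   1   2   3   4   5   6   7   8   9  10  11  12
  0   T   F   F   F   F   F   F   F   F   F   F   F   F
  1   T   F   T   F   F   F   F   F   F   F   F   F   F
  2   T   F   T   F   T   F   F   F   F   F   F   F   F
  3   T   F   T   F   T   F   T   F   T   F   T   F   F
  4   T   F   T   F   T   F   T   T   T   T   T   T   F
  5   T   F   T   F   T   F   T   T   T   T   T   T   T

6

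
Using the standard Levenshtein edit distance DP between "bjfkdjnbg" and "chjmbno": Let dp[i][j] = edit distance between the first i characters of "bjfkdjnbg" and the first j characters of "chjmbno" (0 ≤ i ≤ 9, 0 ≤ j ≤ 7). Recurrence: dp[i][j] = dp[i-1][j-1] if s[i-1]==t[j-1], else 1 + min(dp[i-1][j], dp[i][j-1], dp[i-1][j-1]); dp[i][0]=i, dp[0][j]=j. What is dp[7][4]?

   ''  c  h  j  m  b  n  o
''  0  1  2  3  4  5  6  7
 b  1  1  2  3  4  4  5  6
 j  2  2  2  2  3  4  5  6
 f  3  3  3  3  3  4  5  6
 k  4  4  4  4  4  4  5  6
 d  5  5  5  5  5  5  5  6
 j  6  6  6  5  6  6  6  6
 n  7  7  7  6  6  7  6  7
 b  8  8  8  7  7  6  7  7
 g  9  9  9  8  8  7  7  8

6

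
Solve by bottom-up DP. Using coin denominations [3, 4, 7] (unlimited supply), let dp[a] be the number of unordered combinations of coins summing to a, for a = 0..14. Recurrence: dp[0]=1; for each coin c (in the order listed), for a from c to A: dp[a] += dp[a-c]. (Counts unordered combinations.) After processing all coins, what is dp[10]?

2

after  coin     0     1     2     3     4     5     6     7     8     9    10    11    12    13    14
          3     1     0     0     1     0     0     1     0     0     1     0     0     1     0     0
          4     1     0     0     1     1     0     1     1     1     1     1     1     2     1     1
          7     1     0     0     1     1     0     1     2     1     1     2     2     2     2     3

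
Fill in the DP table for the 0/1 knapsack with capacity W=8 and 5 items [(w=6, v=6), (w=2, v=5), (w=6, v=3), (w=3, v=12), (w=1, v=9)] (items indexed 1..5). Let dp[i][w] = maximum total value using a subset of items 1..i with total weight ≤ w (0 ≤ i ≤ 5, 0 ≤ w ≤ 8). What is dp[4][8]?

i\w   0   1   2   3   4   5   6   7   8
  0   0   0   0   0   0   0   0   0   0
  1   0   0   0   0   0   0   6   6   6
  2   0   0   5   5   5   5   6   6  11
  3   0   0   5   5   5   5   6   6  11
  4   0   0   5  12  12  17  17  17  17
  5   0   9   9  14  21  21  26  26  26

17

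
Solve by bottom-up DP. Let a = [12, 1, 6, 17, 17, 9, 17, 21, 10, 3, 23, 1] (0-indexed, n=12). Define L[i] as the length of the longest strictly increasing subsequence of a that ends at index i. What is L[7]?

   i    0    1    2    3    4    5    6    7    8    9   10   11
a[i]   12    1    6   17   17    9   17   21   10    3   23    1
L[i]    1    1    2    3    3    3    4    5    4    2    6    1

5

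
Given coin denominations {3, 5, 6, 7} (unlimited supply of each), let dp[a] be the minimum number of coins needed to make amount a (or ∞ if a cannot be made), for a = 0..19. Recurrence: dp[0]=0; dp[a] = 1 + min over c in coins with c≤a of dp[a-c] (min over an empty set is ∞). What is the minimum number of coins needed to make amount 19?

 a  0  1  2  3  4  5  6  7  8  9 10 11 12 13 14 15 16 17 18 19
dp  0  -  -  1  -  1  1  1  2  2  2  2  2  2  2  3  3  3  3  3
(- denotes ∞ / unreachable)

3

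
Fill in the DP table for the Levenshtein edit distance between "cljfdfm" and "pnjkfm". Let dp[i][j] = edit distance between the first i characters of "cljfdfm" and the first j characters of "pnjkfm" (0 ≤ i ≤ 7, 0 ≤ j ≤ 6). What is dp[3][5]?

   ''  p  n  j  k  f  m
''  0  1  2  3  4  5  6
 c  1  1  2  3  4  5  6
 l  2  2  2  3  4  5  6
 j  3  3  3  2  3  4  5
 f  4  4  4  3  3  3  4
 d  5  5  5  4  4  4  4
 f  6  6  6  5  5  4  5
 m  7  7  7  6  6  5  4

4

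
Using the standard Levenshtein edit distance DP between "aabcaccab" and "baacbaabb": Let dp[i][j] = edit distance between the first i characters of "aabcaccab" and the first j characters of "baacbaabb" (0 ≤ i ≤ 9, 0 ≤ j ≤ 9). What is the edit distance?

   ''  b  a  a  c  b  a  a  b  b
''  0  1  2  3  4  5  6  7  8  9
 a  1  1  1  2  3  4  5  6  7  8
 a  2  2  1  1  2  3  4  5  6  7
 b  3  2  2  2  2  2  3  4  5  6
 c  4  3  3  3  2  3  3  4  5  6
 a  5  4  3  3  3  3  3  3  4  5
 c  6  5  4  4  3  4  4  4  4  5
 c  7  6  5  5  4  4  5  5  5  5
 a  8  7  6  5  5  5  4  5  6  6
 b  9  8  7  6  6  5  5  5  5  6

6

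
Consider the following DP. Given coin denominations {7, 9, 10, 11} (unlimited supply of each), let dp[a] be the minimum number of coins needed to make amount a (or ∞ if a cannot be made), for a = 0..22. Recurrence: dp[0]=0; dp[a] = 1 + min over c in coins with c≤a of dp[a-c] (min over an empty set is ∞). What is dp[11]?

 a  0  1  2  3  4  5  6  7  8  9 10 11 12 13 14 15 16 17 18 19 20 21 22
dp  0  -  -  -  -  -  -  1  -  1  1  1  -  -  2  -  2  2  2  2  2  2  2
(- denotes ∞ / unreachable)

1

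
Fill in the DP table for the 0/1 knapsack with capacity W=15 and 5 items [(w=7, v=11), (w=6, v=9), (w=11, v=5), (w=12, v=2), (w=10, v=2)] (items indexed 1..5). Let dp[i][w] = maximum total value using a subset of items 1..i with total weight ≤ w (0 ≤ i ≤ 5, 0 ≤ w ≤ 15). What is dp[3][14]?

20

i\w   0   1   2   3   4   5   6   7   8   9  10  11  12  13  14  15
  0   0   0   0   0   0   0   0   0   0   0   0   0   0   0   0   0
  1   0   0   0   0   0   0   0  11  11  11  11  11  11  11  11  11
  2   0   0   0   0   0   0   9  11  11  11  11  11  11  20  20  20
  3   0   0   0   0   0   0   9  11  11  11  11  11  11  20  20  20
  4   0   0   0   0   0   0   9  11  11  11  11  11  11  20  20  20
  5   0   0   0   0   0   0   9  11  11  11  11  11  11  20  20  20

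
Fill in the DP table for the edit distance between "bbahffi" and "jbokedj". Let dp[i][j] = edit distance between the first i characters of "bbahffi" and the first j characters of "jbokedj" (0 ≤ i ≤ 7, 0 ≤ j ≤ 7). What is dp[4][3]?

3

   ''  j  b  o  k  e  d  j
''  0  1  2  3  4  5  6  7
 b  1  1  1  2  3  4  5  6
 b  2  2  1  2  3  4  5  6
 a  3  3  2  2  3  4  5  6
 h  4  4  3  3  3  4  5  6
 f  5  5  4  4  4  4  5  6
 f  6  6  5  5  5  5  5  6
 i  7  7  6  6  6  6  6  6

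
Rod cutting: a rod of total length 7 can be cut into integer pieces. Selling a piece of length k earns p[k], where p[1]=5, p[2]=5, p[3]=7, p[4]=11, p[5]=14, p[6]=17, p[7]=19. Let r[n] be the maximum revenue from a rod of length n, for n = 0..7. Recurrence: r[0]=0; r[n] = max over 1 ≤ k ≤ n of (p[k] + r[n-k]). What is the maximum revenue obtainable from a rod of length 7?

   n    0    1    2    3    4    5    6    7
r[n]    0    5   10   15   20   25   30   35

35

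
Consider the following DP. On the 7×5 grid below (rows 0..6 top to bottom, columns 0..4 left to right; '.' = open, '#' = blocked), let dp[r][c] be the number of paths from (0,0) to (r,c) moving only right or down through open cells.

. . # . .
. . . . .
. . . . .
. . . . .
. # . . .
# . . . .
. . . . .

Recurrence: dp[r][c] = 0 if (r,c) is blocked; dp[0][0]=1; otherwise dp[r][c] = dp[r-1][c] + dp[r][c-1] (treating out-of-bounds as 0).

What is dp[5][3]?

r\c   0   1   2   3   4
  0   1   1   0   0   0
  1   1   2   2   2   2
  2   1   3   5   7   9
  3   1   4   9  16  25
  4   1   0   9  25  50
  5   0   0   9  34  84
  6   0   0   9  43 127

34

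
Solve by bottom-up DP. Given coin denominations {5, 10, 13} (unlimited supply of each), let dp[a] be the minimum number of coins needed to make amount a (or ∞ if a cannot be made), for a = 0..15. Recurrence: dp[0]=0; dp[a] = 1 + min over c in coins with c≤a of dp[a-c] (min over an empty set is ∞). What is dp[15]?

 a  0  1  2  3  4  5  6  7  8  9 10 11 12 13 14 15
dp  0  -  -  -  -  1  -  -  -  -  1  -  -  1  -  2
(- denotes ∞ / unreachable)

2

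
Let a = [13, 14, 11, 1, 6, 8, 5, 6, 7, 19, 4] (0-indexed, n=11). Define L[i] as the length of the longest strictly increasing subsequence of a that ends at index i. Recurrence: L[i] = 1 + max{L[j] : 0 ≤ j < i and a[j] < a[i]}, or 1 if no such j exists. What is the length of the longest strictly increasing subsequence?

5

   i    0    1    2    3    4    5    6    7    8    9   10
a[i]   13   14   11    1    6    8    5    6    7   19    4
L[i]    1    2    1    1    2    3    2    3    4    5    2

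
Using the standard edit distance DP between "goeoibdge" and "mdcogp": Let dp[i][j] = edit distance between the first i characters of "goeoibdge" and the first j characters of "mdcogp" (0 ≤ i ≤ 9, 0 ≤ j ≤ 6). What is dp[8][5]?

6

   ''  m  d  c  o  g  p
''  0  1  2  3  4  5  6
 g  1  1  2  3  4  4  5
 o  2  2  2  3  3  4  5
 e  3  3  3  3  4  4  5
 o  4  4  4  4  3  4  5
 i  5  5  5  5  4  4  5
 b  6  6  6  6  5  5  5
 d  7  7  6  7  6  6  6
 g  8  8  7  7  7  6  7
 e  9  9  8  8  8  7  7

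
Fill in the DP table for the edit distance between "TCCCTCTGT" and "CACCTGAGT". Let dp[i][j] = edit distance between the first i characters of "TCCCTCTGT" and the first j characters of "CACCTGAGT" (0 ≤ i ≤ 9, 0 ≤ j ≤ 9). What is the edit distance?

   ''  C  A  C  C  T  G  A  G  T
''  0  1  2  3  4  5  6  7  8  9
 T  1  1  2  3  4  4  5  6  7  8
 C  2  1  2  2  3  4  5  6  7  8
 C  3  2  2  2  2  3  4  5  6  7
 C  4  3  3  2  2  3  4  5  6  7
 T  5  4  4  3  3  2  3  4  5  6
 C  6  5  5  4  3  3  3  4  5  6
 T  7  6  6  5  4  3  4  4  5  5
 G  8  7  7  6  5  4  3  4  4  5
 T  9  8  8  7  6  5  4  4  5  4

4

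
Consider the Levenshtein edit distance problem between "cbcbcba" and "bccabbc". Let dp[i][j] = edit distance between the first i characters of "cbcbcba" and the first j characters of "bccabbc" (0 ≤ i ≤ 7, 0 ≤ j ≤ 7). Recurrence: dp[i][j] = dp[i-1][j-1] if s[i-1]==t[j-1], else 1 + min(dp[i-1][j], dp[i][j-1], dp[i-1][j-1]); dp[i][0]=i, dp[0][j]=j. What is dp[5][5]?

4

   ''  b  c  c  a  b  b  c
''  0  1  2  3  4  5  6  7
 c  1  1  1  2  3  4  5  6
 b  2  1  2  2  3  3  4  5
 c  3  2  1  2  3  4  4  4
 b  4  3  2  2  3  3  4  5
 c  5  4  3  2  3  4  4  4
 b  6  5  4  3  3  3  4  5
 a  7  6  5  4  3  4  4  5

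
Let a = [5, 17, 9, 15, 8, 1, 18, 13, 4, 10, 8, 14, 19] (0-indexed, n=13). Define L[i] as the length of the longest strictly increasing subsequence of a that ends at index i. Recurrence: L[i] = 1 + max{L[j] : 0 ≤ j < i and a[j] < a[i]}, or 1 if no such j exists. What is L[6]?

4

   i    0    1    2    3    4    5    6    7    8    9   10   11   12
a[i]    5   17    9   15    8    1   18   13    4   10    8   14   19
L[i]    1    2    2    3    2    1    4    3    2    3    3    4    5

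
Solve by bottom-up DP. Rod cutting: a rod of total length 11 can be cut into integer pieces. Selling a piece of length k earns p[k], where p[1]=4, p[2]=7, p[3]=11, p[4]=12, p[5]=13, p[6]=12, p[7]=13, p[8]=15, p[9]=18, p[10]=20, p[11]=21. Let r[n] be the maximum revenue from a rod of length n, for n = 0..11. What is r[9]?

36

   n    0    1    2    3    4    5    6    7    8    9   10   11
r[n]    0    4    8   12   16   20   24   28   32   36   40   44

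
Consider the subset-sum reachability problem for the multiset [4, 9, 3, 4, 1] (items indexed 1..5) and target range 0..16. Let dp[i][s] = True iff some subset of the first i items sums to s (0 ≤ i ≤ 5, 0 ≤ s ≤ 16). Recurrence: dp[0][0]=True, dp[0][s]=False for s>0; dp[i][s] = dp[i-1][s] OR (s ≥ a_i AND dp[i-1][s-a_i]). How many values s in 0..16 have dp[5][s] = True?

i\s   0   1   2   3   4   5   6   7   8   9  10  11  12  13  14  15  16
  0   T   F   F   F   F   F   F   F   F   F   F   F   F   F   F   F   F
  1   T   F   F   F   T   F   F   F   F   F   F   F   F   F   F   F   F
  2   T   F   F   F   T   F   F   F   F   T   F   F   F   T   F   F   F
  3   T   F   F   T   T   F   F   T   F   T   F   F   T   T   F   F   T
  4   T   F   F   T   T   F   F   T   T   T   F   T   T   T   F   F   T
  5   T   T   F   T   T   T   F   T   T   T   T   T   T   T   T   F   T

14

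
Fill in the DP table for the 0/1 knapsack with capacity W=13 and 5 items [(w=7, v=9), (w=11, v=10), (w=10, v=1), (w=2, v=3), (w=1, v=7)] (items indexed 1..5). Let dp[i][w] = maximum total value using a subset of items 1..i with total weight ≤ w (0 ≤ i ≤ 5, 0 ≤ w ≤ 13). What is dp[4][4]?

i\w   0   1   2   3   4   5   6   7   8   9  10  11  12  13
  0   0   0   0   0   0   0   0   0   0   0   0   0   0   0
  1   0   0   0   0   0   0   0   9   9   9   9   9   9   9
  2   0   0   0   0   0   0   0   9   9   9   9  10  10  10
  3   0   0   0   0   0   0   0   9   9   9   9  10  10  10
  4   0   0   3   3   3   3   3   9   9  12  12  12  12  13
  5   0   7   7  10  10  10  10  10  16  16  19  19  19  19

3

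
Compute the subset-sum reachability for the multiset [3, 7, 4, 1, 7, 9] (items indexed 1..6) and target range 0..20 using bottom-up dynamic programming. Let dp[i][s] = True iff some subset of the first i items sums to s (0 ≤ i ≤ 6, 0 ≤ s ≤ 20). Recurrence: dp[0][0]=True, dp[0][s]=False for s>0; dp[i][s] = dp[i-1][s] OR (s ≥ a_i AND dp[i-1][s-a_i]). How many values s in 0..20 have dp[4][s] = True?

12

i\s   0   1   2   3   4   5   6   7   8   9  10  11  12  13  14  15  16  17  18  19  20
  0   T   F   F   F   F   F   F   F   F   F   F   F   F   F   F   F   F   F   F   F   F
  1   T   F   F   T   F   F   F   F   F   F   F   F   F   F   F   F   F   F   F   F   F
  2   T   F   F   T   F   F   F   T   F   F   T   F   F   F   F   F   F   F   F   F   F
  3   T   F   F   T   T   F   F   T   F   F   T   T   F   F   T   F   F   F   F   F   F
  4   T   T   F   T   T   T   F   T   T   F   T   T   T   F   T   T   F   F   F   F   F
  5   T   T   F   T   T   T   F   T   T   F   T   T   T   F   T   T   F   T   T   T   F
  6   T   T   F   T   T   T   F   T   T   T   T   T   T   T   T   T   T   T   T   T   T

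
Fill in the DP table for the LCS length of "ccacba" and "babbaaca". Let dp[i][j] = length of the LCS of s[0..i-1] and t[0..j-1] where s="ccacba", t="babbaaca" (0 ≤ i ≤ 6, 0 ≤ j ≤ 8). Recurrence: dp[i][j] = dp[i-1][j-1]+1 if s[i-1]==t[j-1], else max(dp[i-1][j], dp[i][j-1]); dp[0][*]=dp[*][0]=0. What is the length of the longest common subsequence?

   ''  b  a  b  b  a  a  c  a
''  0  0  0  0  0  0  0  0  0
 c  0  0  0  0  0  0  0  1  1
 c  0  0  0  0  0  0  0  1  1
 a  0  0  1  1  1  1  1  1  2
 c  0  0  1  1  1  1  1  2  2
 b  0  1  1  2  2  2  2  2  2
 a  0  1  2  2  2  3  3  3  3

3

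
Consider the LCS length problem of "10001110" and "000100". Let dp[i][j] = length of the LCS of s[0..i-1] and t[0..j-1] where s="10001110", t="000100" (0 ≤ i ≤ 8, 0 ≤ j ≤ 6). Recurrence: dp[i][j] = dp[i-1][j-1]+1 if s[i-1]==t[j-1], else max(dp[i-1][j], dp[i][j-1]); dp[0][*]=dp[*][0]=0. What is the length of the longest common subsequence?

   ''  0  0  0  1  0  0
''  0  0  0  0  0  0  0
 1  0  0  0  0  1  1  1
 0  0  1  1  1  1  2  2
 0  0  1  2  2  2  2  3
 0  0  1  2  3  3  3  3
 1  0  1  2  3  4  4  4
 1  0  1  2  3  4  4  4
 1  0  1  2  3  4  4  4
 0  0  1  2  3  4  5  5

5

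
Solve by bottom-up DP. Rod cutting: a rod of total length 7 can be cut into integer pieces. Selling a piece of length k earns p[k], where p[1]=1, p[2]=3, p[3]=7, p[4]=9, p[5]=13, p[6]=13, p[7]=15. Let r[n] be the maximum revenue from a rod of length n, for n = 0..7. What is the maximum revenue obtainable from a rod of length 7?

   n    0    1    2    3    4    5    6    7
r[n]    0    1    3    7    9   13   14   16

16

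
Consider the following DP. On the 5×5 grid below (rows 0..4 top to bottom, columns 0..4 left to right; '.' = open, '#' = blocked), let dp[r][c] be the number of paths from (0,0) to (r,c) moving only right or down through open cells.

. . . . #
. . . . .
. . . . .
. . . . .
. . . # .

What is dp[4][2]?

r\c   0   1   2   3   4
  0   1   1   1   1   0
  1   1   2   3   4   4
  2   1   3   6  10  14
  3   1   4  10  20  34
  4   1   5  15   0  34

15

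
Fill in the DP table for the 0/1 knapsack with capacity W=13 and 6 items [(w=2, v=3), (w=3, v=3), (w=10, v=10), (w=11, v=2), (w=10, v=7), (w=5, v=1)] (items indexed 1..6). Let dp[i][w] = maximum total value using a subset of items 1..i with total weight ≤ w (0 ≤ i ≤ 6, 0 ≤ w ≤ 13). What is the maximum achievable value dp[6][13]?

13

i\w   0   1   2   3   4   5   6   7   8   9  10  11  12  13
  0   0   0   0   0   0   0   0   0   0   0   0   0   0   0
  1   0   0   3   3   3   3   3   3   3   3   3   3   3   3
  2   0   0   3   3   3   6   6   6   6   6   6   6   6   6
  3   0   0   3   3   3   6   6   6   6   6  10  10  13  13
  4   0   0   3   3   3   6   6   6   6   6  10  10  13  13
  5   0   0   3   3   3   6   6   6   6   6  10  10  13  13
  6   0   0   3   3   3   6   6   6   6   6  10  10  13  13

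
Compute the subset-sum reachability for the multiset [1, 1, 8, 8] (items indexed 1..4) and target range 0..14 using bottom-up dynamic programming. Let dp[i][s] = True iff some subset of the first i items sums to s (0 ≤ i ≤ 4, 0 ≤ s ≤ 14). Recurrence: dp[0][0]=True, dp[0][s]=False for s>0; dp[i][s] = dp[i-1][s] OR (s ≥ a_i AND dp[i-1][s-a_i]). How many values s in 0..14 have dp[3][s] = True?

i\s   0   1   2   3   4   5   6   7   8   9  10  11  12  13  14
  0   T   F   F   F   F   F   F   F   F   F   F   F   F   F   F
  1   T   T   F   F   F   F   F   F   F   F   F   F   F   F   F
  2   T   T   T   F   F   F   F   F   F   F   F   F   F   F   F
  3   T   T   T   F   F   F   F   F   T   T   T   F   F   F   F
  4   T   T   T   F   F   F   F   F   T   T   T   F   F   F   F

6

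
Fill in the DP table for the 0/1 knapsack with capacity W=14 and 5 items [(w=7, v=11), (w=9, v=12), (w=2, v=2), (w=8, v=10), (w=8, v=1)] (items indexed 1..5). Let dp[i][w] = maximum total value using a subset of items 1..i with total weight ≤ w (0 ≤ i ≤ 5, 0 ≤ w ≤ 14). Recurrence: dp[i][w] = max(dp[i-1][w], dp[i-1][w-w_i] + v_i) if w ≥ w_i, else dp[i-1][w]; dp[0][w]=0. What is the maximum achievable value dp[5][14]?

i\w   0   1   2   3   4   5   6   7   8   9  10  11  12  13  14
  0   0   0   0   0   0   0   0   0   0   0   0   0   0   0   0
  1   0   0   0   0   0   0   0  11  11  11  11  11  11  11  11
  2   0   0   0   0   0   0   0  11  11  12  12  12  12  12  12
  3   0   0   2   2   2   2   2  11  11  13  13  14  14  14  14
  4   0   0   2   2   2   2   2  11  11  13  13  14  14  14  14
  5   0   0   2   2   2   2   2  11  11  13  13  14  14  14  14

14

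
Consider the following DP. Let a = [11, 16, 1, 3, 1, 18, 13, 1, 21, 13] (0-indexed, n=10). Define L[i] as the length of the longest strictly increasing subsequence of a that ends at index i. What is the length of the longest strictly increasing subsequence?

   i    0    1    2    3    4    5    6    7    8    9
a[i]   11   16    1    3    1   18   13    1   21   13
L[i]    1    2    1    2    1    3    3    1    4    3

4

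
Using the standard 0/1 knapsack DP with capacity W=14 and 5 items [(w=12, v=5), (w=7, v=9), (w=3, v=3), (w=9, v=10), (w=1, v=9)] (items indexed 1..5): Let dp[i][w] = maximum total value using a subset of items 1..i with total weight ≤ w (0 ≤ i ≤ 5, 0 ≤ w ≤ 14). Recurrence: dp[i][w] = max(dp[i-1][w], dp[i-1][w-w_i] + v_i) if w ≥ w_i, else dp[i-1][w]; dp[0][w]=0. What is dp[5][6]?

12

i\w   0   1   2   3   4   5   6   7   8   9  10  11  12  13  14
  0   0   0   0   0   0   0   0   0   0   0   0   0   0   0   0
  1   0   0   0   0   0   0   0   0   0   0   0   0   5   5   5
  2   0   0   0   0   0   0   0   9   9   9   9   9   9   9   9
  3   0   0   0   3   3   3   3   9   9   9  12  12  12  12  12
  4   0   0   0   3   3   3   3   9   9  10  12  12  13  13  13
  5   0   9   9   9  12  12  12  12  18  18  19  21  21  22  22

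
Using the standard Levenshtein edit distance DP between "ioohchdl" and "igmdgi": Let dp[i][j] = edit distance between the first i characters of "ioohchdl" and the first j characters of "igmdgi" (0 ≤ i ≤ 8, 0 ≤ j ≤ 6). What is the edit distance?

   ''  i  g  m  d  g  i
''  0  1  2  3  4  5  6
 i  1  0  1  2  3  4  5
 o  2  1  1  2  3  4  5
 o  3  2  2  2  3  4  5
 h  4  3  3  3  3  4  5
 c  5  4  4  4  4  4  5
 h  6  5  5  5  5  5  5
 d  7  6  6  6  5  6  6
 l  8  7  7  7  6  6  7

7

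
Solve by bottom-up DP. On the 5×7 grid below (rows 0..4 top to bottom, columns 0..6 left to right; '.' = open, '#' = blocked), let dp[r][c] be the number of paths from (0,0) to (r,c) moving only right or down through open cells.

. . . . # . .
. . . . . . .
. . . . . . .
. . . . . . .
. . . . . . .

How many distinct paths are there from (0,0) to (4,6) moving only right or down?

r\c   0   1   2   3   4   5   6
  0   1   1   1   1   0   0   0
  1   1   2   3   4   4   4   4
  2   1   3   6  10  14  18  22
  3   1   4  10  20  34  52  74
  4   1   5  15  35  69 121 195

195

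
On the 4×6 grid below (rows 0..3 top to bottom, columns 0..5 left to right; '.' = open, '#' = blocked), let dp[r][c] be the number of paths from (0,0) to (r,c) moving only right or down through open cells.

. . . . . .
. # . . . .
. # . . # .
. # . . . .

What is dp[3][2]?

1

r\c   0   1   2   3   4   5
  0   1   1   1   1   1   1
  1   1   0   1   2   3   4
  2   1   0   1   3   0   4
  3   1   0   1   4   4   8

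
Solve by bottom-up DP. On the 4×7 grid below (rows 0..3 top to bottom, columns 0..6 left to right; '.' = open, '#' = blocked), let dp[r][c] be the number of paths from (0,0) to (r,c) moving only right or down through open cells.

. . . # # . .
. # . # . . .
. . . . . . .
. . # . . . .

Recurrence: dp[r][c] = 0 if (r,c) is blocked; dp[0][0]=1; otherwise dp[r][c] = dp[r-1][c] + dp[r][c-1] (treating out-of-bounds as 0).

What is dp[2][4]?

2

r\c   0   1   2   3   4   5   6
  0   1   1   1   0   0   0   0
  1   1   0   1   0   0   0   0
  2   1   1   2   2   2   2   2
  3   1   2   0   2   4   6   8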